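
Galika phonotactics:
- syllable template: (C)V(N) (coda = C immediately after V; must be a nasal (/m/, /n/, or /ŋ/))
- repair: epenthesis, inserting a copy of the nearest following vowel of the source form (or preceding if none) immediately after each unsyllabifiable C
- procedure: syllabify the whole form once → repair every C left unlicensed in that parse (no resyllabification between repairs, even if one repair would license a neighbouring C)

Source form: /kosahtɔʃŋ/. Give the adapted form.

Under (C)V(N), the unsyllabifiable consonants are /h/, /ʃ/, /ŋ/ (only a nasal (/m/, /n/, or /ŋ/) is licensed in coda position; onsets are limited to one consonant).
Inserting the epenthetic vowel yields /h/ → /hɔ/, /ʃ/ → /ʃɔ/, /ŋ/ → /ŋɔ/.

kosahɔtɔʃɔŋɔ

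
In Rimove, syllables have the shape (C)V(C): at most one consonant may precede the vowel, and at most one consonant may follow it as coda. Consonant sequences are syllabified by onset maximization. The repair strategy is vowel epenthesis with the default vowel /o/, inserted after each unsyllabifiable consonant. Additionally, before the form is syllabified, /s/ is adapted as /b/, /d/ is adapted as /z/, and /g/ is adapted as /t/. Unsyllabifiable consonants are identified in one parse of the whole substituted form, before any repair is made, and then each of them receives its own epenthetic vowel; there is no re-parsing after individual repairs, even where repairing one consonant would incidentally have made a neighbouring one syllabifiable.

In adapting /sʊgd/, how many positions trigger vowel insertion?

After substitution the input is /bʊtz/.
The unsyllabifiable consonants are /z/; each receives one epenthetic vowel.

1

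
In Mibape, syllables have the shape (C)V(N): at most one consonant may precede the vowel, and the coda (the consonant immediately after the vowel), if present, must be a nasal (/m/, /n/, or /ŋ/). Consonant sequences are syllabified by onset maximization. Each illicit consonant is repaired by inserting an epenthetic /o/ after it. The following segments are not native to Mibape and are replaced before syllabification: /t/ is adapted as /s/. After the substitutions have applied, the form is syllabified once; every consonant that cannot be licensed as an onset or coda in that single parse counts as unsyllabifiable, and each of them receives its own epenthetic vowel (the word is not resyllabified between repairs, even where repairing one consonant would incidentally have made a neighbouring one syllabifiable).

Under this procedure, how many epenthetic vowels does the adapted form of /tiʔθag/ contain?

After substitution the input is /siʔθag/.
The unsyllabifiable consonants are /ʔ/, /g/; each receives one epenthetic vowel.

2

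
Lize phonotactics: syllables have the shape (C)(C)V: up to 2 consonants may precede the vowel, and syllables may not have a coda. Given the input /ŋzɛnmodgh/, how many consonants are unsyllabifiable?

3

Under (C)(C)V, the unsyllabifiable consonants are /d/, /g/, /h/ (no codas are permitted; onsets may contain at most 2 consonants).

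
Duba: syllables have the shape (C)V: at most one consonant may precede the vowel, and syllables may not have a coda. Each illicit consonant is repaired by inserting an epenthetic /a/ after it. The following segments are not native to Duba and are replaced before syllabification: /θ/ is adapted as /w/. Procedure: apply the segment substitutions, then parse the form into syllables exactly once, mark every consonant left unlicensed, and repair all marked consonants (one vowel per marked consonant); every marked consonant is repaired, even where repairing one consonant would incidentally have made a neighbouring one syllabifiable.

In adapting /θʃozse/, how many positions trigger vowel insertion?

After substitution the input is /wʃozse/.
The unsyllabifiable consonants are /w/, /z/; each receives one epenthetic vowel.

2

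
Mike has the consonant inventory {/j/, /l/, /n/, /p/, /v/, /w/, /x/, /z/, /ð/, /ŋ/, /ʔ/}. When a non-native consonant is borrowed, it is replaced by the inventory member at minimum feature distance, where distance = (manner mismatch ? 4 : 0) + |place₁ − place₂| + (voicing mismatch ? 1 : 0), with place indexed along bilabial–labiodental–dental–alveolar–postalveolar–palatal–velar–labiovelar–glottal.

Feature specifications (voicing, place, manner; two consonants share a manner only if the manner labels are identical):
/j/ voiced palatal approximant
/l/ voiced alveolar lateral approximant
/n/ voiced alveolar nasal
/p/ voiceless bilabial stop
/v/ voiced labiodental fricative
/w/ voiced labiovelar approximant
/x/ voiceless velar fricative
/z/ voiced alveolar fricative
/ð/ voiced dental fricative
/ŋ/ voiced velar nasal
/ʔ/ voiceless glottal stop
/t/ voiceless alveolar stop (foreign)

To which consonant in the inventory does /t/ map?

/p/ is closest: same manner (stop), place distance 3 (alveolar→bilabial), same voicing; total 3. Next closest is /l/ at distance 5.

p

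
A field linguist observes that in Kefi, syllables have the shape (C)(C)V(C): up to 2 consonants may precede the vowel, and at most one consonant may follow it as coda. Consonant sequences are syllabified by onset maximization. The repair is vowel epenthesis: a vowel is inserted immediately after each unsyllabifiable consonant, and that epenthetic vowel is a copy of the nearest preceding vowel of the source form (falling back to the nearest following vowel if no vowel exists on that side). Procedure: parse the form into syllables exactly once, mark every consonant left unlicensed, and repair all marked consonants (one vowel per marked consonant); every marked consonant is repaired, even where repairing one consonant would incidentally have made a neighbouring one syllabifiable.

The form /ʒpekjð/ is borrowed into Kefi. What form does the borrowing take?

ʒpekjeðe

Under (C)(C)V(C), the unsyllabifiable consonants are /j/, /ð/ (at most one coda consonant is licensed; onsets may contain at most 2 consonants).
Epenthesis after each stranded consonant: /j/ → /je/, /ð/ → /ðe/.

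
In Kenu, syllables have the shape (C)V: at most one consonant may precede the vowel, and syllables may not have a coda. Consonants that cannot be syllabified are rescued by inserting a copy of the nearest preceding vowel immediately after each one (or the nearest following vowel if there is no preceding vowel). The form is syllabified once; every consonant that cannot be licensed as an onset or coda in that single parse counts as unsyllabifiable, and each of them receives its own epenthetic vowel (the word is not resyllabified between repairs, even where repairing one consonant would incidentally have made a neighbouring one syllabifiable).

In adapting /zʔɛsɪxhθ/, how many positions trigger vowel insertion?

The unsyllabifiable consonants are /z/, /x/, /h/, /θ/; each receives one epenthetic vowel.

4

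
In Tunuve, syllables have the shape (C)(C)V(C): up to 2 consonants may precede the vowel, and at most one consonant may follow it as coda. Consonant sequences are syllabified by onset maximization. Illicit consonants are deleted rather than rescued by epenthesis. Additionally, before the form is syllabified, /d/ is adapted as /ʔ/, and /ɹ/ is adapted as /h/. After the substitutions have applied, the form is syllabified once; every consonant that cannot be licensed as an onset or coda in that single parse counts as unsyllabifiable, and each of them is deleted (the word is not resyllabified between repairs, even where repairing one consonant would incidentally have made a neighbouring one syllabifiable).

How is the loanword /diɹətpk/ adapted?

ʔihət

Substitution: /d/ → /ʔ/, /ɹ/ → /h/, giving /ʔihətpk/.
The consonants /p/, /k/ cannot be parsed into a legal (C)(C)V(C) syllable (at most one coda consonant is licensed; onsets may contain at most 2 consonants).
Each unlicensed consonant is deleted: /p/, /k/.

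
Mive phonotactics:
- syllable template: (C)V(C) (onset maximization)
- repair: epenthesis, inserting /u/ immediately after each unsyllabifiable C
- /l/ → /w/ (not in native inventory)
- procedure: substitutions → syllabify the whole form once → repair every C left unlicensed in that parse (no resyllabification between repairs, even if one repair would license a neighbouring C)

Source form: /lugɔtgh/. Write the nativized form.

wugɔtguhu

Substitution: /l/ → /w/, giving /wugɔtgh/.
Under (C)V(C), the unsyllabifiable consonants are /g/, /h/ (at most one coda consonant is licensed; onsets are limited to one consonant).
Each unlicensed consonant becomes the onset of a new syllable: /g/ → /gu/, /h/ → /hu/.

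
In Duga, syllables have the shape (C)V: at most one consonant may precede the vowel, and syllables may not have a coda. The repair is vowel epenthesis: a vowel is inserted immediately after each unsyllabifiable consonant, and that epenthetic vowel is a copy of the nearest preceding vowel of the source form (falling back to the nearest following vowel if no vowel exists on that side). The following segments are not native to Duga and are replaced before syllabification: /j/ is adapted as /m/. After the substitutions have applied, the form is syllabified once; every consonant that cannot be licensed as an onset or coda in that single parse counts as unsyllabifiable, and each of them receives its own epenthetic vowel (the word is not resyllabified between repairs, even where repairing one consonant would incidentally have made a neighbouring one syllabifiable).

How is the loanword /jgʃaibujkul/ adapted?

magaʃaibumukulu

Substitution: /j/ → /m/, giving /mgʃaibumkul/.
The consonants /m/, /g/, /m/, /l/ cannot be parsed into a legal (C)V syllable (no codas are permitted; onsets are limited to one consonant).
Epenthesis after each stranded consonant: /m/ → /ma/, /g/ → /ga/, /m/ → /mu/, /l/ → /lu/.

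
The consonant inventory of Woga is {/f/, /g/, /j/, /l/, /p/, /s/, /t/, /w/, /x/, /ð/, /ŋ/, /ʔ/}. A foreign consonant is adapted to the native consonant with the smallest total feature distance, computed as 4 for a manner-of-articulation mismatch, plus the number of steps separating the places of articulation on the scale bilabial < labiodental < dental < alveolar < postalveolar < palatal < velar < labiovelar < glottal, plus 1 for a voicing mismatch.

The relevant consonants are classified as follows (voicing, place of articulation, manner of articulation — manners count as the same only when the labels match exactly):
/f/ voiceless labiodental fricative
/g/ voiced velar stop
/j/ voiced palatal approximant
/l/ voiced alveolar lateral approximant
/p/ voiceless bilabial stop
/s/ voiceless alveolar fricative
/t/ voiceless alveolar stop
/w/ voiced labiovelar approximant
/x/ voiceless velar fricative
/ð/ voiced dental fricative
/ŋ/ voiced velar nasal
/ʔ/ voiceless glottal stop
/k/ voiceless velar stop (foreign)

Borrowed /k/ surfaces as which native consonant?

g

/g/ is closest: same manner (stop), place distance 0 (velar→velar), voicing differs (+1); total 1. Next closest is /ʔ/ at distance 2.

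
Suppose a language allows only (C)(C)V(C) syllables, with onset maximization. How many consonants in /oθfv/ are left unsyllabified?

2

The consonants /f/, /v/ cannot be parsed into a legal (C)(C)V(C) syllable (at most one coda consonant is licensed; onsets may contain at most 2 consonants).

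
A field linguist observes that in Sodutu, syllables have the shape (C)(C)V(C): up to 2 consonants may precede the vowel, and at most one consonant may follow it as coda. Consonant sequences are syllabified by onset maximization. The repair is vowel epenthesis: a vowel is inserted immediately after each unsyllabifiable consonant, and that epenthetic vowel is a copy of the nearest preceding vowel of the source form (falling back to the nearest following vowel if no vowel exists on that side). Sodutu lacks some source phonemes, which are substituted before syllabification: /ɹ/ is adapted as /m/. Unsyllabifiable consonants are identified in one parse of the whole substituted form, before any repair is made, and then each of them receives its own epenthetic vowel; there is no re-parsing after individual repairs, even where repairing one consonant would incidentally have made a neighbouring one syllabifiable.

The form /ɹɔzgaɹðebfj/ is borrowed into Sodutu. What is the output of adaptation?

Substitution: /ɹ/ → /m/, giving /mɔzgamðebfj/.
Under (C)(C)V(C), the unsyllabifiable consonants are /f/, /j/ (at most one coda consonant is licensed; onsets may contain at most 2 consonants).
Each unlicensed consonant becomes the onset of a new syllable: /f/ → /fe/, /j/ → /je/.

mɔzgamðebfeje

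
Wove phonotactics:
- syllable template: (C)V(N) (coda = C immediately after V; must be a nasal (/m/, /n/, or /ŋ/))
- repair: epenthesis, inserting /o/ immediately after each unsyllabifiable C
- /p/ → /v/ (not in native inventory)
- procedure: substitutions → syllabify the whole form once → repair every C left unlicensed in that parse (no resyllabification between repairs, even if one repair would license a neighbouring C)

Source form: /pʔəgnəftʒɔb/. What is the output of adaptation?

voʔəgonəfotoʒɔbo

Substitution: /p/ → /v/, giving /vʔəgnəftʒɔb/.
The consonants /v/, /g/, /f/, /t/, /b/ cannot be parsed into a legal (C)V(N) syllable (only a nasal (/m/, /n/, or /ŋ/) is licensed in coda position; onsets are limited to one consonant).
Inserting the epenthetic vowel yields /v/ → /vo/, /g/ → /go/, /f/ → /fo/, /t/ → /to/, /b/ → /bo/.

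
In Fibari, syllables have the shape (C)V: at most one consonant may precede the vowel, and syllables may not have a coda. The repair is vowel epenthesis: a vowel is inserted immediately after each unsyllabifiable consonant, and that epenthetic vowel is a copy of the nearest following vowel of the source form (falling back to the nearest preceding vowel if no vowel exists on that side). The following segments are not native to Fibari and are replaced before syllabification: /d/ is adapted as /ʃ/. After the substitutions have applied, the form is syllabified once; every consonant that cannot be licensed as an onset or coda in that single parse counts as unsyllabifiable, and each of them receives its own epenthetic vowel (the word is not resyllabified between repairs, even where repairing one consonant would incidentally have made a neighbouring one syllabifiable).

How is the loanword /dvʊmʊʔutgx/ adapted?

Substitution: /d/ → /ʃ/, giving /ʃvʊmʊʔutgx/.
Under (C)V, the unsyllabifiable consonants are /ʃ/, /t/, /g/, /x/ (no codas are permitted; onsets are limited to one consonant).
Each unlicensed consonant becomes the onset of a new syllable: /ʃ/ → /ʃʊ/, /t/ → /tu/, /g/ → /gu/, /x/ → /xu/.

ʃʊvʊmʊʔutuguxu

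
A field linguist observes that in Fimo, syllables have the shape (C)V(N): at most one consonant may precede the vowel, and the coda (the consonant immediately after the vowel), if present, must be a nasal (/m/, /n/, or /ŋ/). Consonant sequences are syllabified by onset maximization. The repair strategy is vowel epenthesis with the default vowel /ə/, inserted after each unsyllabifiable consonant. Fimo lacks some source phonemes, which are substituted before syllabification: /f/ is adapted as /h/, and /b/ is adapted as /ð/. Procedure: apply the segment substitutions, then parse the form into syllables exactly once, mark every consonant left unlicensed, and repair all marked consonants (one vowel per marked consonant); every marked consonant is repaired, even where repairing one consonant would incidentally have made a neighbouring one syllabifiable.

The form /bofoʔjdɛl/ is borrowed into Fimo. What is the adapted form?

ðohoʔəjədɛlə

Substitution: /b/ → /ð/, /f/ → /h/, giving /ðohoʔjdɛl/.
The consonants /ʔ/, /j/, /l/ cannot be parsed into a legal (C)V(N) syllable (only a nasal (/m/, /n/, or /ŋ/) is licensed in coda position; onsets are limited to one consonant).
Inserting the epenthetic vowel yields /ʔ/ → /ʔə/, /j/ → /jə/, /l/ → /lə/.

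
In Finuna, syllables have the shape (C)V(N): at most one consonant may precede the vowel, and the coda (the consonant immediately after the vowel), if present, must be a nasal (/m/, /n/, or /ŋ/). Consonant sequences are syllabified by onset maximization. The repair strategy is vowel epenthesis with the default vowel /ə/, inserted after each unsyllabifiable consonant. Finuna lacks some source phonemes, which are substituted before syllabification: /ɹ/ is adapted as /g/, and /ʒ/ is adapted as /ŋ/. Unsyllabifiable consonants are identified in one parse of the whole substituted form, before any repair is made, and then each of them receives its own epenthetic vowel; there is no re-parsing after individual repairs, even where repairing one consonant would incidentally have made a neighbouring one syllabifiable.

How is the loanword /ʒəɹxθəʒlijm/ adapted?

Substitution: /ʒ/ → /ŋ/, /ɹ/ → /g/, giving /ŋəgxθəŋlijm/.
Syllabifying with onset maximization leaves /g/, /x/, /j/, /m/ stranded (only a nasal (/m/, /n/, or /ŋ/) is licensed in coda position; onsets are limited to one consonant).
Each unlicensed consonant becomes the onset of a new syllable: /g/ → /gə/, /x/ → /xə/, /j/ → /jə/, /m/ → /mə/.

ŋəgəxəθəŋlijəmə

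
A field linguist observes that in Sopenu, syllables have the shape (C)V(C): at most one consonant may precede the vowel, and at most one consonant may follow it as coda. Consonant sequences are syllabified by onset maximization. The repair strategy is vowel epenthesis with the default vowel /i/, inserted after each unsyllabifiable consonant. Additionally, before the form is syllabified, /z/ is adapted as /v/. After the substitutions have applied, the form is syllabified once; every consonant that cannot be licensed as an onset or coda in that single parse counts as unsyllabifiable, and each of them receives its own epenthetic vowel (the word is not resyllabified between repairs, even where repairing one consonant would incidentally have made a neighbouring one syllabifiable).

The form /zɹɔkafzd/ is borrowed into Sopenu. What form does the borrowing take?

viɹɔkafvidi

Substitution: /z/ → /v/, giving /vɹɔkafvd/.
The consonants /v/, /v/, /d/ cannot be parsed into a legal (C)V(C) syllable (at most one coda consonant is licensed; onsets are limited to one consonant).
Each unlicensed consonant becomes the onset of a new syllable: /v/ → /vi/, /v/ → /vi/, /d/ → /di/.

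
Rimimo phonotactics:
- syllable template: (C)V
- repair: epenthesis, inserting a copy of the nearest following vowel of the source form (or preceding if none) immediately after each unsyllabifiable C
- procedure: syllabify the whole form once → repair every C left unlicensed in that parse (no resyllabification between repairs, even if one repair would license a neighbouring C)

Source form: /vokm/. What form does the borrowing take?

The consonants /k/, /m/ cannot be parsed into a legal (C)V syllable (no codas are permitted; onsets are limited to one consonant).
Epenthesis after each stranded consonant: /k/ → /ko/, /m/ → /mo/.

vokomo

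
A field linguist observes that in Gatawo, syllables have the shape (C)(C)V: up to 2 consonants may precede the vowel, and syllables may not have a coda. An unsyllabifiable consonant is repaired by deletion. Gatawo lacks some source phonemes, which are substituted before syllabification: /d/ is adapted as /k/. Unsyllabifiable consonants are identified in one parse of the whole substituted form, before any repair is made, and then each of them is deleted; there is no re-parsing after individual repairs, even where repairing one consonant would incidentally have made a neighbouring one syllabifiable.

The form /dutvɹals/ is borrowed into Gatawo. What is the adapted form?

kuvɹa

Substitution: /d/ → /k/, giving /kutvɹals/.
Syllabifying with onset maximization leaves /t/, /l/, /s/ stranded (no codas are permitted; onsets may contain at most 2 consonants).
Each unlicensed consonant is deleted: /t/, /l/, /s/.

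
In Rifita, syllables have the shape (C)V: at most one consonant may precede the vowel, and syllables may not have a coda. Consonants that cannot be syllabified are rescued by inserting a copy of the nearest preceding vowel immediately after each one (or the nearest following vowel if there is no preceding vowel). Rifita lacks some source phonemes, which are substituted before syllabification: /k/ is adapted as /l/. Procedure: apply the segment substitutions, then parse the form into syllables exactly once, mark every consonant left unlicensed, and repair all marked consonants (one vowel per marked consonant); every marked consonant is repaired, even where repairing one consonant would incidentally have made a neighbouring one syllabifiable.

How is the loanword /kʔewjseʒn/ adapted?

Substitution: /k/ → /l/, giving /lʔewjseʒn/.
The consonants /l/, /w/, /j/, /ʒ/, /n/ cannot be parsed into a legal (C)V syllable (no codas are permitted; onsets are limited to one consonant).
Epenthesis after each stranded consonant: /l/ → /le/, /w/ → /we/, /j/ → /je/, /ʒ/ → /ʒe/, /n/ → /ne/.

leʔewejeseʒene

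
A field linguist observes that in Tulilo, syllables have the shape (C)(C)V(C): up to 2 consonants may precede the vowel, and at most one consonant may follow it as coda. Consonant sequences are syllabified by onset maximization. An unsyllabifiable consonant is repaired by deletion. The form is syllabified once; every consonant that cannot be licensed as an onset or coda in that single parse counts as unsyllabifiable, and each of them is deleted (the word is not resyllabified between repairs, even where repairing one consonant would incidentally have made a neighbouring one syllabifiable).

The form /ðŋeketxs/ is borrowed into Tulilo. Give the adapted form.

Under (C)(C)V(C), the unsyllabifiable consonants are /x/, /s/ (at most one coda consonant is licensed; onsets may contain at most 2 consonants).
Deleting the stranded consonants removes /x/, /s/.

ðŋeket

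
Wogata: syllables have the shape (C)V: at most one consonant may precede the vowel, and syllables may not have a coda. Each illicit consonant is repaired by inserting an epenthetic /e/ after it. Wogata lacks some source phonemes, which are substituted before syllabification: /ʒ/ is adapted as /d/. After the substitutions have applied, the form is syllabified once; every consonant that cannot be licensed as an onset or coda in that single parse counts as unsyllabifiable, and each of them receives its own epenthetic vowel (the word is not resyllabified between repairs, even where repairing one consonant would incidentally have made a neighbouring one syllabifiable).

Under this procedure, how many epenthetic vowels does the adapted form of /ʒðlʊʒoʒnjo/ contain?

4

After substitution the input is /dðlʊdodnjo/.
The unsyllabifiable consonants are /d/, /ð/, /d/, /n/; each receives one epenthetic vowel.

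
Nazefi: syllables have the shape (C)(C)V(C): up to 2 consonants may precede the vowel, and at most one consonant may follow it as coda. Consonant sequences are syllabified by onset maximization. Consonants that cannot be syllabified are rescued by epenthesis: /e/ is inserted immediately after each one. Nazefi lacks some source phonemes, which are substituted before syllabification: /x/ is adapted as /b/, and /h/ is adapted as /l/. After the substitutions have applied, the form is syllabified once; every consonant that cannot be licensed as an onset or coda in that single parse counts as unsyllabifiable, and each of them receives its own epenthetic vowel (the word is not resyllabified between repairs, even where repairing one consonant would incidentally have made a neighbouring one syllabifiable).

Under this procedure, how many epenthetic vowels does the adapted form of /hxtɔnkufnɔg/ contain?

1

After substitution the input is /lbtɔnkufnɔg/.
The unsyllabifiable consonants are /l/; each receives one epenthetic vowel.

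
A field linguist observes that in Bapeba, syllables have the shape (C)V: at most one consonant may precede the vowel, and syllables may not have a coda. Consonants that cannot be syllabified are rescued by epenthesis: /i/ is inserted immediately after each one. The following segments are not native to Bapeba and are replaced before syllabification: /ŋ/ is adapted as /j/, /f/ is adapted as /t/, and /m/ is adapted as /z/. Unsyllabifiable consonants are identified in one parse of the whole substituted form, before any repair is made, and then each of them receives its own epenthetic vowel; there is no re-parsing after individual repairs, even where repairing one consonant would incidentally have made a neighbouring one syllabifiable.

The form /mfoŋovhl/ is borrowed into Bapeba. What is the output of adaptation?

Substitution: /m/ → /z/, /f/ → /t/, /ŋ/ → /j/, giving /ztojovhl/.
Under (C)V, the unsyllabifiable consonants are /z/, /v/, /h/, /l/ (no codas are permitted; onsets are limited to one consonant).
Inserting the epenthetic vowel yields /z/ → /zi/, /v/ → /vi/, /h/ → /hi/, /l/ → /li/.

zitojovihili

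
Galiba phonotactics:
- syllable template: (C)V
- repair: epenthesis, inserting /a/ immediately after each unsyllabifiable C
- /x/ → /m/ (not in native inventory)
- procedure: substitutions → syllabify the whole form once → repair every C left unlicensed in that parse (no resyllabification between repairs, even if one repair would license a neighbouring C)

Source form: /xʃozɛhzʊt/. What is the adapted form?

maʃozɛhazʊta

Substitution: /x/ → /m/, giving /mʃozɛhzʊt/.
Syllabifying with onset maximization leaves /m/, /h/, /t/ stranded (no codas are permitted; onsets are limited to one consonant).
Each unlicensed consonant becomes the onset of a new syllable: /m/ → /ma/, /h/ → /ha/, /t/ → /ta/.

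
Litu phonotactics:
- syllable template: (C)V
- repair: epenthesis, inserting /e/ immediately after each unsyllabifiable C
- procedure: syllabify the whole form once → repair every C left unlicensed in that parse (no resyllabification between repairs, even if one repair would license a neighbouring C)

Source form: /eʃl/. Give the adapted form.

eʃele

Syllabifying with onset maximization leaves /ʃ/, /l/ stranded (no codas are permitted; onsets are limited to one consonant).
Epenthesis after each stranded consonant: /ʃ/ → /ʃe/, /l/ → /le/.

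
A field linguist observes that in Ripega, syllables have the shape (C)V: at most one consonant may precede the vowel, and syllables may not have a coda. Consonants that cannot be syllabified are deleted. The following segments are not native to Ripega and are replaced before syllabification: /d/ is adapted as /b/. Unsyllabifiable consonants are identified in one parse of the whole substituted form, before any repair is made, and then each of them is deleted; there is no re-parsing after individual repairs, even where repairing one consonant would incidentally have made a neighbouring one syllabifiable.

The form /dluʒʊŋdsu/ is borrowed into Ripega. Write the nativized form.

Substitution: /d/ → /b/, giving /bluʒʊŋbsu/.
Under (C)V, the unsyllabifiable consonants are /b/, /ŋ/, /b/ (no codas are permitted; onsets are limited to one consonant).
Deletion applies to /b/, /ŋ/, /b/.

luʒʊsu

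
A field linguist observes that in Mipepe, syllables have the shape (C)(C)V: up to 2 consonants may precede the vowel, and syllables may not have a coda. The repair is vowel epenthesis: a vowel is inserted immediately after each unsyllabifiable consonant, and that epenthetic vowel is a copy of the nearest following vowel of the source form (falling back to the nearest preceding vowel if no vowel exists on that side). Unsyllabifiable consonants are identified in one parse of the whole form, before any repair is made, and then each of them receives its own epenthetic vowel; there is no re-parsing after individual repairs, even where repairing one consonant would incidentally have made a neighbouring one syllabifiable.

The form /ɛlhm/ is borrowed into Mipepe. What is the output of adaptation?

ɛlɛhɛmɛ

The consonants /l/, /h/, /m/ cannot be parsed into a legal (C)(C)V syllable (no codas are permitted; onsets may contain at most 2 consonants).
Epenthesis after each stranded consonant: /l/ → /lɛ/, /h/ → /hɛ/, /m/ → /mɛ/.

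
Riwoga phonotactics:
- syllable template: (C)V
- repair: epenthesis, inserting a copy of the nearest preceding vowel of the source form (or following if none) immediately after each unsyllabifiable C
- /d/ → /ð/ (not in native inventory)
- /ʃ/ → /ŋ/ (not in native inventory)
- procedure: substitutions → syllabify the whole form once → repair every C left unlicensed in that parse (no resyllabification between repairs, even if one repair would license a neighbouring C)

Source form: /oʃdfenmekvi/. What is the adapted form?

oŋoðofenemekevi

Substitution: /ʃ/ → /ŋ/, /d/ → /ð/, giving /oŋðfenmekvi/.
Syllabifying with onset maximization leaves /ŋ/, /ð/, /n/, /k/ stranded (no codas are permitted; onsets are limited to one consonant).
Epenthesis after each stranded consonant: /ŋ/ → /ŋo/, /ð/ → /ðo/, /n/ → /ne/, /k/ → /ke/.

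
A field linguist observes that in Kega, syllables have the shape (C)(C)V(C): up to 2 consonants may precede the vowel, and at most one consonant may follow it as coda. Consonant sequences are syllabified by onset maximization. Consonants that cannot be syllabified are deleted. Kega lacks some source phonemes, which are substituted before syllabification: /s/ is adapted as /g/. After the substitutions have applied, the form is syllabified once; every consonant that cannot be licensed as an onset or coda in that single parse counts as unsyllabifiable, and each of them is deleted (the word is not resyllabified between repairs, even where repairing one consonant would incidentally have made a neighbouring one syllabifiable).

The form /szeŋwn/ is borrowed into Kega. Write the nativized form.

Substitution: /s/ → /g/, giving /gzeŋwn/.
Under (C)(C)V(C), the unsyllabifiable consonants are /w/, /n/ (at most one coda consonant is licensed; onsets may contain at most 2 consonants).
Deletion applies to /w/, /n/.

gzeŋ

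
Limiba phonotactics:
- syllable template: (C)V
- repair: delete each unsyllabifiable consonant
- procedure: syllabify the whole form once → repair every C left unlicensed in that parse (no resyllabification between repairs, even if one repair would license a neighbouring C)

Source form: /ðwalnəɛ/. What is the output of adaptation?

wanəɛ

Under (C)V, the unsyllabifiable consonants are /ð/, /l/ (no codas are permitted; onsets are limited to one consonant).
Deletion applies to /ð/, /l/.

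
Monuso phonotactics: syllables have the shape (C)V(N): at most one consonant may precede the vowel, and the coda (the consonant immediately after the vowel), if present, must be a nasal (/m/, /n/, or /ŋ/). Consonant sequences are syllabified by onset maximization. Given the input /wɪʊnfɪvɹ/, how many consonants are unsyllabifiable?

Syllabifying with onset maximization leaves /v/, /ɹ/ stranded (only a nasal (/m/, /n/, or /ŋ/) is licensed in coda position; onsets are limited to one consonant).

2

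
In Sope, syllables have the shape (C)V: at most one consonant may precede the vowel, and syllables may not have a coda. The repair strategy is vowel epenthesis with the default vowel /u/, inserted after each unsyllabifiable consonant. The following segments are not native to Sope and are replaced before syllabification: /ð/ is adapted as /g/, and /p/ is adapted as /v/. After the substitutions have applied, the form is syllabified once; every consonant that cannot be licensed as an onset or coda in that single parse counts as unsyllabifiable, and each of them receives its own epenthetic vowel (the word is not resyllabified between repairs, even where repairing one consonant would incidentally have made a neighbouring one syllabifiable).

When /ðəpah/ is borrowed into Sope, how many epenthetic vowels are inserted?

1

After substitution the input is /gəvah/.
The unsyllabifiable consonants are /h/; each receives one epenthetic vowel.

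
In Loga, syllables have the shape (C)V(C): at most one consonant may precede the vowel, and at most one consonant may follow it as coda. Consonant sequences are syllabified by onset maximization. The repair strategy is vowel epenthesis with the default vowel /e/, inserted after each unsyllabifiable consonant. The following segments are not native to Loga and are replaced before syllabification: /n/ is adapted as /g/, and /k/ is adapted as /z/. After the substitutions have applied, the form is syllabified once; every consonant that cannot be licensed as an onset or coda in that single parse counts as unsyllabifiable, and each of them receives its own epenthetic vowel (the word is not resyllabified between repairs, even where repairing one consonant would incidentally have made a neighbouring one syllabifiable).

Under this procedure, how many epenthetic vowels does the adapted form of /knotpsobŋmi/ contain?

After substitution the input is /zgotpsobŋmi/.
The unsyllabifiable consonants are /z/, /p/, /ŋ/; each receives one epenthetic vowel.

3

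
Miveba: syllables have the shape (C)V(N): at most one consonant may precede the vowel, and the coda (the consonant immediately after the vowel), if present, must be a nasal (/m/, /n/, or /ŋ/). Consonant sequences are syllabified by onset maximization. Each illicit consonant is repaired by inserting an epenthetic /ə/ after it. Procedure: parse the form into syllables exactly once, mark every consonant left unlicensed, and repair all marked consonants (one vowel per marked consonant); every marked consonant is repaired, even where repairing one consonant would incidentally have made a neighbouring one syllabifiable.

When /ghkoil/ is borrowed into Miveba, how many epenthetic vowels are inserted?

The unsyllabifiable consonants are /g/, /h/, /l/; each receives one epenthetic vowel.

3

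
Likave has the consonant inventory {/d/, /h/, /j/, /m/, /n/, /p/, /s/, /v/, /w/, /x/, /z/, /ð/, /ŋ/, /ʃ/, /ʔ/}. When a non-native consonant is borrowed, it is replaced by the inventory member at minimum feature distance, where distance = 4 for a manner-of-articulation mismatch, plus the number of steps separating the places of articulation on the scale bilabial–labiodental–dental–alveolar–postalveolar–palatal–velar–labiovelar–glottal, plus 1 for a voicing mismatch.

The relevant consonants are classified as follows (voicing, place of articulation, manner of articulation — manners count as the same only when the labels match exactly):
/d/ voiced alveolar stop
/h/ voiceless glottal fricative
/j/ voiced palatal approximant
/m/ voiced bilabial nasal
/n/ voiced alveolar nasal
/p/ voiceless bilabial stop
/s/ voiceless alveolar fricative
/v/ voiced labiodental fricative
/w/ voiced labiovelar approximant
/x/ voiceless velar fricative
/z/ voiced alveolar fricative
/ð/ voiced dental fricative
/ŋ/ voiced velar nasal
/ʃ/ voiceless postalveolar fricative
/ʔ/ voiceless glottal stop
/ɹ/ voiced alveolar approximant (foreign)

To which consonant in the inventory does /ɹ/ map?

j

/j/ is closest: same manner (approximant), place distance 2 (alveolar→palatal), same voicing; total 2. Next closest is /d/ at distance 4.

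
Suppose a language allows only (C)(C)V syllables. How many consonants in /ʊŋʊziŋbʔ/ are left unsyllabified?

3

Under (C)(C)V, the unsyllabifiable consonants are /ŋ/, /b/, /ʔ/ (no codas are permitted; onsets may contain at most 2 consonants).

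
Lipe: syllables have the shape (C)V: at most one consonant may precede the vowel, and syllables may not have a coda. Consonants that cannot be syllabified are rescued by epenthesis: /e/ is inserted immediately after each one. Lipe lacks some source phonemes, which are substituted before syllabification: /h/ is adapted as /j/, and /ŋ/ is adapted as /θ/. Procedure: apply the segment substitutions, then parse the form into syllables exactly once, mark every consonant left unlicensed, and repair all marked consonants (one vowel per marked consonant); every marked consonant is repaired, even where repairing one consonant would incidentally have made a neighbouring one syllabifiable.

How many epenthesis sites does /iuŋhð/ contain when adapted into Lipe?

3

After substitution the input is /iuθjð/.
The unsyllabifiable consonants are /θ/, /j/, /ð/; each receives one epenthetic vowel.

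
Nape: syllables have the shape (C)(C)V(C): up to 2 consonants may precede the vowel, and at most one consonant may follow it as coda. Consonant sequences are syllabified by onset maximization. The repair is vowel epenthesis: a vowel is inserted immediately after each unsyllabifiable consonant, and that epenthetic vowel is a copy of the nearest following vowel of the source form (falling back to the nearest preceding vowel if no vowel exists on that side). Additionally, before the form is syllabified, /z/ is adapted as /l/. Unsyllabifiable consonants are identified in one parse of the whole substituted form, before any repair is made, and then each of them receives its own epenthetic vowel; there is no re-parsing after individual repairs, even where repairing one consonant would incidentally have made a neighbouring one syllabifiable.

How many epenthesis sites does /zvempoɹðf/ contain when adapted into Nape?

2

After substitution the input is /lvempoɹðf/.
The unsyllabifiable consonants are /ð/, /f/; each receives one epenthetic vowel.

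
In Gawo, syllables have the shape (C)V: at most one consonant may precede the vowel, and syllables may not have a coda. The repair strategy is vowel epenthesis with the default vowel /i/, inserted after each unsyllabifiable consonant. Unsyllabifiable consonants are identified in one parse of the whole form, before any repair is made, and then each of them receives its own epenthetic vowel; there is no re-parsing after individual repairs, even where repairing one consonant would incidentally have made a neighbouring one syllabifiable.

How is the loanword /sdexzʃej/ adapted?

The consonants /s/, /x/, /z/, /j/ cannot be parsed into a legal (C)V syllable (no codas are permitted; onsets are limited to one consonant).
Each unlicensed consonant becomes the onset of a new syllable: /s/ → /si/, /x/ → /xi/, /z/ → /zi/, /j/ → /ji/.

sidexiziʃeji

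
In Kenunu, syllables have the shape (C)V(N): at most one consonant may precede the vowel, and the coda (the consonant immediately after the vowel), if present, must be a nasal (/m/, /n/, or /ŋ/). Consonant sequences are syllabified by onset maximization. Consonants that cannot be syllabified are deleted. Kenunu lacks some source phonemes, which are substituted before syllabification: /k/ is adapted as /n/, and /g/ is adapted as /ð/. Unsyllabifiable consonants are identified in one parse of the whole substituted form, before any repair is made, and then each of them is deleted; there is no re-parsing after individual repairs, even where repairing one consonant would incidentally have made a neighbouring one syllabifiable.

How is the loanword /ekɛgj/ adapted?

Substitution: /k/ → /n/, /g/ → /ð/, giving /enɛðj/.
Syllabifying with onset maximization leaves /ð/, /j/ stranded (only a nasal (/m/, /n/, or /ŋ/) is licensed in coda position; onsets are limited to one consonant).
Each unlicensed consonant is deleted: /ð/, /j/.

enɛ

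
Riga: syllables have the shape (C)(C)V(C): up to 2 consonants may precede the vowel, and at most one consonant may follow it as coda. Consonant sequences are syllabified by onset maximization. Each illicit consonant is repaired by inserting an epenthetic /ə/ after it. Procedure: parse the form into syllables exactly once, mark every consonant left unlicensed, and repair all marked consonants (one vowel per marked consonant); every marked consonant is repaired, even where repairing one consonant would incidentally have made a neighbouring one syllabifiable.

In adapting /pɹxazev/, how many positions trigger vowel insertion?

1

The unsyllabifiable consonants are /p/; each receives one epenthetic vowel.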